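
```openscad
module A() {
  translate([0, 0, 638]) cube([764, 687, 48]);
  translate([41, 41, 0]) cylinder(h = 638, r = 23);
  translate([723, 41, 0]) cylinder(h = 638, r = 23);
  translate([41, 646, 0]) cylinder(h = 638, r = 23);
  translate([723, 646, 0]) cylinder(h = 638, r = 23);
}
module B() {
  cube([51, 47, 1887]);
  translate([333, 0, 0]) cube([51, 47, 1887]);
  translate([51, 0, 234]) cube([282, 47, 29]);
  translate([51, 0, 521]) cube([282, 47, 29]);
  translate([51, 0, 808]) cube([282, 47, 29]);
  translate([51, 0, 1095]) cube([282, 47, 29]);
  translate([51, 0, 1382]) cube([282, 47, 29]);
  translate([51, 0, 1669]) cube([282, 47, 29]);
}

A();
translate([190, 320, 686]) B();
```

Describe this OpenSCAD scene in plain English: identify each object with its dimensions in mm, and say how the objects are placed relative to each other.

A is a table: top 764 mm (x) × 687 mm (y), 48 mm thick, upper face at z = 686 mm, on four round legs of 46 mm diameter, each leg's bounding box inset 18 mm from the nearest pair of top edges, running from z = 0 to the bottom of the top.

B is a straight ladder. Two 51×47 mm vertical rails, 1887 mm tall, stand 384 mm apart (outside-to-outside) with their front faces coplanar on the −y side. 6 rungs, each 47 mm deep and 29 mm tall, span between the inner faces of the rails, front faces flush with the rails. The lowest rung's underside is at z = 234 mm and rungs are spaced 287 mm apart (underside to underside).

The ladder is on top of the table, centred.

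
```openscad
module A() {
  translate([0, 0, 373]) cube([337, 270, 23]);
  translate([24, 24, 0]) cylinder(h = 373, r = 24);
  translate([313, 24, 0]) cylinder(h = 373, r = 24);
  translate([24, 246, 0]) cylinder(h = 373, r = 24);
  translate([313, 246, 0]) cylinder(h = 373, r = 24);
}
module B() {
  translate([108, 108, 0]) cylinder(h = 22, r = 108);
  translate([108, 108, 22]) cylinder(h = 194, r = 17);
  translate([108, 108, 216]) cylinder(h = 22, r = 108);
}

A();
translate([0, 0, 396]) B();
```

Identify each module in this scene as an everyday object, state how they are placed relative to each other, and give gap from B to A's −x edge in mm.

A is a stool. B is a spool. The spool is on top of the stool. The gap from the spool to the stool's −x edge is 0 mm.

The spool's min-x is at 0; the stool's min-x is 0; gap = 0 mm.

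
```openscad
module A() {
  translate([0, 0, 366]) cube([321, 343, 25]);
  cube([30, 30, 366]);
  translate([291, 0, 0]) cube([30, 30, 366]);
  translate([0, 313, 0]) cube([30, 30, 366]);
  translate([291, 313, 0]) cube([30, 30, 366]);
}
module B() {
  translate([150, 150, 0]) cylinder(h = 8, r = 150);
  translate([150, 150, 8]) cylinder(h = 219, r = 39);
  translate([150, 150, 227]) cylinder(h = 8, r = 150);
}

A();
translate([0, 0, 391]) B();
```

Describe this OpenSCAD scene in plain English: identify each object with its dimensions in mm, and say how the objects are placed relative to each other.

A is a four-legged stool. The seat is a 321×343×25 mm slab whose top surface is at z = 391 mm; four square legs, each 30×30 mm in cross-section, run from the floor (z = 0) to the underside of the seat, each flush with a corner of the seat.

B is a spool: two coaxial disc flanges of radius 150 mm and thickness 8 mm, joined by a core cylinder of radius 39 mm and height 219 mm. The lower flange rests on z = 0 and the three cylinders share a vertical axis.

The spool is on top of the stool.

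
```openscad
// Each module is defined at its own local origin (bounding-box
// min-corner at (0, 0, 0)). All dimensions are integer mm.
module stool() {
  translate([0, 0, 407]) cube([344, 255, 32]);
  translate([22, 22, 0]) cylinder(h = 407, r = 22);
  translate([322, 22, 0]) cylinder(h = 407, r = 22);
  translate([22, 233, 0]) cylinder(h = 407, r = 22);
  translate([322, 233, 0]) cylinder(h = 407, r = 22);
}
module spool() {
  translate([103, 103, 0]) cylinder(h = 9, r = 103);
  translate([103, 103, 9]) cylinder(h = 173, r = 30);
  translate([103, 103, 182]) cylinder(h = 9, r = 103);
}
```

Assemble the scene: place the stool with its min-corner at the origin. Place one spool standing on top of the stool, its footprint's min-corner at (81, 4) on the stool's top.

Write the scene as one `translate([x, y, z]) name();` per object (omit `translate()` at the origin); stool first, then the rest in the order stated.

stool();
translate([81, 4, 439]) spool();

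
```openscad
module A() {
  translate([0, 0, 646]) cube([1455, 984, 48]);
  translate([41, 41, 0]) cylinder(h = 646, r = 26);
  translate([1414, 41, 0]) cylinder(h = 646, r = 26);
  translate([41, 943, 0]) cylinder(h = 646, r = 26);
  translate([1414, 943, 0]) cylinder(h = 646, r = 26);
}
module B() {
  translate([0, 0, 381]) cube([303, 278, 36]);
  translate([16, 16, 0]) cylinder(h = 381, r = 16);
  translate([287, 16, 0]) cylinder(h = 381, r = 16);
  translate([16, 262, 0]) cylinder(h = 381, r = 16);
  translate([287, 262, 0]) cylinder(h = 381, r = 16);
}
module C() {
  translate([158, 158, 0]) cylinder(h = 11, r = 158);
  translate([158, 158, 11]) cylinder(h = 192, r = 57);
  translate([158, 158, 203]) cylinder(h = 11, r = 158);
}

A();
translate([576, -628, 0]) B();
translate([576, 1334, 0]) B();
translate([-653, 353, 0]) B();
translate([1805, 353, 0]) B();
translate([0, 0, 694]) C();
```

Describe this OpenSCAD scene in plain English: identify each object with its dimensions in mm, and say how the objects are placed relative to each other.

A is a table: top 1455 mm (x) × 984 mm (y), 48 mm thick, upper face at z = 694 mm, on four round legs of 52 mm diameter, each leg's bounding box inset 15 mm from the nearest pair of top edges, running from z = 0 to the bottom of the top.

B is a four-legged stool. The seat is 303×278 mm, 36 mm thick, top at z = 417 mm. It stands on four round legs, each 32 mm in diameter, from z = 0 to the seat underside, each leg's axis is inset half a diameter from the nearest pair of seat edges (so the leg's bounding box is flush with the corner).

C is a spool: two coaxial disc flanges of radius 158 mm and thickness 11 mm, joined by a core cylinder of radius 57 mm and height 192 mm. The lower flange rests on z = 0 and the three cylinders share a vertical axis.

Four stools sit around the table at the −y, +y, −x, +x sides. The spool is on top of the table.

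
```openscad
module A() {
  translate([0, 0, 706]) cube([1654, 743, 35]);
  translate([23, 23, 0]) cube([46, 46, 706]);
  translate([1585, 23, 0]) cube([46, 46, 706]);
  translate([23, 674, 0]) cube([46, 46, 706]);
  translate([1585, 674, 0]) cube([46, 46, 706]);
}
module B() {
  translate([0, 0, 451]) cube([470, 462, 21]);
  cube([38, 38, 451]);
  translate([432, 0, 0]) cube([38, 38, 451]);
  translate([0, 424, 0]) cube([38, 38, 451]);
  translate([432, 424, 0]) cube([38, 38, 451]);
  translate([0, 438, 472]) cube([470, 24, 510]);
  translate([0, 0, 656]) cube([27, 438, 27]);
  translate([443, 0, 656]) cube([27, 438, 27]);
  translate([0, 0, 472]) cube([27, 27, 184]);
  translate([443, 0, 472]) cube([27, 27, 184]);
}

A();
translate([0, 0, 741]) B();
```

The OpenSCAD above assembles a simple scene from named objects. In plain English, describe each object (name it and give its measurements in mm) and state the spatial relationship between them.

A is a table with a 1654×743 mm rectangular top, 35 mm thick, top surface at z = 741 mm, supported by four 46×46 mm square legs, each inset 23 mm from the nearest pair of top edges, running from the floor.

B is a chair. The seat is a 470×462×21 mm slab with its top at z = 472 mm, on four 38×38 mm corner legs (flush with the seat edges, standing on z = 0). A flat backrest 24 mm thick, 510 mm tall, spans the full seat width and rises from the seat top along its +y edge, rear face flush with the rear of the seat. Two armrests of 27×27 mm section run along each side from the seat's front edge to the front of the backrest, top faces 211 mm above the seat top and outer faces flush with the seat's x-edges; a 27×27 mm post under the front of each armrest stands on the seat at the front corner.

The chair is on top of the table.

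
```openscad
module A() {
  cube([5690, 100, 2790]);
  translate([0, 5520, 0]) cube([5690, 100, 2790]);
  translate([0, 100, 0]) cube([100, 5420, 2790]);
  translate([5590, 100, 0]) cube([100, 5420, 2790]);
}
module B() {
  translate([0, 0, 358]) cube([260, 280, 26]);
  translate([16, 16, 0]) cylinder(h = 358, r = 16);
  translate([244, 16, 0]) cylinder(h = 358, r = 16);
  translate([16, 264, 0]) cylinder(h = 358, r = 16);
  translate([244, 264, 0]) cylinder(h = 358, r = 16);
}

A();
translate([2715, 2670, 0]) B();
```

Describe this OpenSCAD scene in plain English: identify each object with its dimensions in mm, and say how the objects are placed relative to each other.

A is the wall frame of a small rectangular building: four walls, each 2790 mm tall and 100 mm thick, enclosing a footprint 5690 mm (x) by 5620 mm (y) outside-to-outside, with no floor or roof. The front and back walls (the −y and +y sides) span the full width; the two side walls fit between them.

B is a four-legged stool. The seat is a 260×280×26 mm slab whose top surface is at z = 384 mm; four round legs, each 32 mm in diameter, run from the floor (z = 0) to the underside of the seat, each leg's axis is inset half a diameter from the nearest pair of seat edges (so the leg's bounding box is flush with the corner).

The stool sits inside the house frame, centred.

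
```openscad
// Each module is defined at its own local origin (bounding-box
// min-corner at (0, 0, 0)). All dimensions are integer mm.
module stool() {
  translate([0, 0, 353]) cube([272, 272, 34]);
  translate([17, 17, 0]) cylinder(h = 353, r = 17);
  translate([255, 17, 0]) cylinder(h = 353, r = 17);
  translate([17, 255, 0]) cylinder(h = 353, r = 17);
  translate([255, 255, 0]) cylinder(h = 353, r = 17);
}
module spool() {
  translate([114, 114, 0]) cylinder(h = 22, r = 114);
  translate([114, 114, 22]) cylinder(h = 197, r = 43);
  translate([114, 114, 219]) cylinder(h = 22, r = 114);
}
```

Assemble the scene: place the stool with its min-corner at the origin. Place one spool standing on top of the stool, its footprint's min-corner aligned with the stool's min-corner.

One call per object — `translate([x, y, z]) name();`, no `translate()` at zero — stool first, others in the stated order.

stool();
translate([0, 0, 387]) spool();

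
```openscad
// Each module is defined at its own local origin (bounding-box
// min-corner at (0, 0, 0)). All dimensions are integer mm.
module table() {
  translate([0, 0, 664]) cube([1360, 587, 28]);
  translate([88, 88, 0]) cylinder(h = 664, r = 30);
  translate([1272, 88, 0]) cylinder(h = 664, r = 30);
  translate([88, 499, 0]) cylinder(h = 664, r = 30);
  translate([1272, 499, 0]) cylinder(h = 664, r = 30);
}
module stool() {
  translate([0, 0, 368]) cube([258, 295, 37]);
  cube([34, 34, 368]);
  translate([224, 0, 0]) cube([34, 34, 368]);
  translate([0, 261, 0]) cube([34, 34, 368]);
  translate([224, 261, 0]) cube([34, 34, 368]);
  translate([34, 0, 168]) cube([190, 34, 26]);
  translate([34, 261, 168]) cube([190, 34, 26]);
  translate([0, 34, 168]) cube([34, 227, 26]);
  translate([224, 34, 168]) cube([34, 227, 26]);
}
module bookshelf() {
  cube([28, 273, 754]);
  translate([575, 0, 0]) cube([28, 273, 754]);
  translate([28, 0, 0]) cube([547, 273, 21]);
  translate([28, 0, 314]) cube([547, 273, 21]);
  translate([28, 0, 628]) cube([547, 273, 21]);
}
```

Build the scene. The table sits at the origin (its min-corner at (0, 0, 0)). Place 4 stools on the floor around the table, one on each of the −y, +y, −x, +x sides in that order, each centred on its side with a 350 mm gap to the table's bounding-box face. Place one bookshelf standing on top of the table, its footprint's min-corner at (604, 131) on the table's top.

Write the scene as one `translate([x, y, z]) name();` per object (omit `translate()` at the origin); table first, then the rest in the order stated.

table();
translate([551, -645, 0]) stool();
translate([551, 937, 0]) stool();
translate([-608, 146, 0]) stool();
translate([1710, 146, 0]) stool();
translate([604, 131, 692]) bookshelf();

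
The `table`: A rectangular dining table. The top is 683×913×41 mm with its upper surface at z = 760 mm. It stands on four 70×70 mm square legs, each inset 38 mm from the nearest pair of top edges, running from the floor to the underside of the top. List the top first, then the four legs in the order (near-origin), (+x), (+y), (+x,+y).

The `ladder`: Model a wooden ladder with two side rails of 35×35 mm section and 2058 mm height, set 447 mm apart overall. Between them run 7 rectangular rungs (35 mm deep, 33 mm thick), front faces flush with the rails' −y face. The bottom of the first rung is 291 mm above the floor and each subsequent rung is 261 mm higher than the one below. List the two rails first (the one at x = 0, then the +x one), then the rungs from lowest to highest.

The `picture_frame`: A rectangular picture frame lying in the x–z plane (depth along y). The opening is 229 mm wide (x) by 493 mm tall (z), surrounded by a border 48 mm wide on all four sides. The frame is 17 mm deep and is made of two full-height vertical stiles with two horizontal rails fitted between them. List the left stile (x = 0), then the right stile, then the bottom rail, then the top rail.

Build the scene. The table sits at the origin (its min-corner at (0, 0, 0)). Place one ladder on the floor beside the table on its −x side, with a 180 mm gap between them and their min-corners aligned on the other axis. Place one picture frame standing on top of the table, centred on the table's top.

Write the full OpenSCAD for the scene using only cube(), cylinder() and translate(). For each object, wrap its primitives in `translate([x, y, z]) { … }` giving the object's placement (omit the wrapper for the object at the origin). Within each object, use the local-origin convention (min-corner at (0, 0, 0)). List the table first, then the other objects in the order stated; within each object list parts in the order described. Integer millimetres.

translate([0, 0, 719]) cube([683, 913, 41]);
translate([38, 38, 0]) cube([70, 70, 719]);
translate([575, 38, 0]) cube([70, 70, 719]);
translate([38, 805, 0]) cube([70, 70, 719]);
translate([575, 805, 0]) cube([70, 70, 719]);
translate([-627, 0, 0]) {
  cube([35, 35, 2058]);
  translate([412, 0, 0]) cube([35, 35, 2058]);
  translate([35, 0, 291]) cube([377, 35, 33]);
  translate([35, 0, 552]) cube([377, 35, 33]);
  translate([35, 0, 813]) cube([377, 35, 33]);
  translate([35, 0, 1074]) cube([377, 35, 33]);
  translate([35, 0, 1335]) cube([377, 35, 33]);
  translate([35, 0, 1596]) cube([377, 35, 33]);
  translate([35, 0, 1857]) cube([377, 35, 33]);
}
translate([179, 448, 760]) {
  cube([48, 17, 589]);
  translate([277, 0, 0]) cube([48, 17, 589]);
  translate([48, 0, 0]) cube([229, 17, 48]);
  translate([48, 0, 541]) cube([229, 17, 48]);
}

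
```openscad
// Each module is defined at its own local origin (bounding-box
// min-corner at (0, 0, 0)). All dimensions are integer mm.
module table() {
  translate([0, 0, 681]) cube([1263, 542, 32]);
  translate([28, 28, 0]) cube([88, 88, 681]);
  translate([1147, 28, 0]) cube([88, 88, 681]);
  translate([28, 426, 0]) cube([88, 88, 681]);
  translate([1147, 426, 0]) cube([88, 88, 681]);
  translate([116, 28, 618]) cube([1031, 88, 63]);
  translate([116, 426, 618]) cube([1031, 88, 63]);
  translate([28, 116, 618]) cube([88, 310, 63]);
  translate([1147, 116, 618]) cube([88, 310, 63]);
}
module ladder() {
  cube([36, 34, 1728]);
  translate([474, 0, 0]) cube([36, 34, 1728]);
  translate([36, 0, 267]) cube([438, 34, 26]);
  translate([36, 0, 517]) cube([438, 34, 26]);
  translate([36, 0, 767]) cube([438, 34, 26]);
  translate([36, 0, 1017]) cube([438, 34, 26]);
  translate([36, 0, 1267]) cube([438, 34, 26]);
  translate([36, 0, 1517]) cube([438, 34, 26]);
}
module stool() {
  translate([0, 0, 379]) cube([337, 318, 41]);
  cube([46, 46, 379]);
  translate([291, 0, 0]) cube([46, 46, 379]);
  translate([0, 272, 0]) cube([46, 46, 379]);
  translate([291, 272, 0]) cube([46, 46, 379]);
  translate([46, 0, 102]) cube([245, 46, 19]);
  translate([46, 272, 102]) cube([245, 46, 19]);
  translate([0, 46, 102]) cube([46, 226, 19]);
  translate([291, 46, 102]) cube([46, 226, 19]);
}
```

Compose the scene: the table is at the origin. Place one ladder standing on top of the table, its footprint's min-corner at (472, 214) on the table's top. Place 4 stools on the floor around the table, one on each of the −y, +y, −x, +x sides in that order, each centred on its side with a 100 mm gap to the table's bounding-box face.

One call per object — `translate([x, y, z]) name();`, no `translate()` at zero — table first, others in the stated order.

table();
translate([472, 214, 713]) ladder();
translate([463, -418, 0]) stool();
translate([463, 642, 0]) stool();
translate([-437, 112, 0]) stool();
translate([1363, 112, 0]) stool();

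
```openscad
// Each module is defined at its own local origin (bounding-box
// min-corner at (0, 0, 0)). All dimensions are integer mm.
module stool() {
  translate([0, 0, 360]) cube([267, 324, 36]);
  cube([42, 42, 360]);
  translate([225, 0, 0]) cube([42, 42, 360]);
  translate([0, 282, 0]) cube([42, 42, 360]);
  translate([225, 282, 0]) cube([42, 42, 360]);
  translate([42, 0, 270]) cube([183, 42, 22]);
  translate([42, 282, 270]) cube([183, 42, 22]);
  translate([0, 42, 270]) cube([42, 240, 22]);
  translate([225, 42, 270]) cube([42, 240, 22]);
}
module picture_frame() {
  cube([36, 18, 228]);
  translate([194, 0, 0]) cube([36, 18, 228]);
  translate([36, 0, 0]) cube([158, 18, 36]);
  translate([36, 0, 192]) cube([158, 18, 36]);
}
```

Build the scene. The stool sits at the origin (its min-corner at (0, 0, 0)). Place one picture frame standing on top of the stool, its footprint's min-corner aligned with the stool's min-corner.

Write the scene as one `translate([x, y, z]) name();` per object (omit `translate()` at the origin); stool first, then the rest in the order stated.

stool();
translate([0, 0, 396]) picture_frame();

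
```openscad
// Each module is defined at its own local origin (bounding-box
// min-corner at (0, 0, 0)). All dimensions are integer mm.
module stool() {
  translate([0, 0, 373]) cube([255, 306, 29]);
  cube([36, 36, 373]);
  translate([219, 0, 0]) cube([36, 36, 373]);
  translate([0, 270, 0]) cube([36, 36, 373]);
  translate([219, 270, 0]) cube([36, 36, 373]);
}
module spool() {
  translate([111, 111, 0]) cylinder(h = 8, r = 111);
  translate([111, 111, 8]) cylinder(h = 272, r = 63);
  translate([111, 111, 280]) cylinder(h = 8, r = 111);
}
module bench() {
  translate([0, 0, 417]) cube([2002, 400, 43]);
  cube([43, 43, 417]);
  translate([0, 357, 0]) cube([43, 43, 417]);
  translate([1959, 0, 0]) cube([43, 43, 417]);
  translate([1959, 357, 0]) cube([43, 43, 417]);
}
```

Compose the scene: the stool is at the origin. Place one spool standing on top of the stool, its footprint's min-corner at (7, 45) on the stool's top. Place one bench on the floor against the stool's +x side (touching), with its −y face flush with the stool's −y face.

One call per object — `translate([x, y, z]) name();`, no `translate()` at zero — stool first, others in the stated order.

stool();
translate([7, 45, 402]) spool();
translate([255, 0, 0]) bench();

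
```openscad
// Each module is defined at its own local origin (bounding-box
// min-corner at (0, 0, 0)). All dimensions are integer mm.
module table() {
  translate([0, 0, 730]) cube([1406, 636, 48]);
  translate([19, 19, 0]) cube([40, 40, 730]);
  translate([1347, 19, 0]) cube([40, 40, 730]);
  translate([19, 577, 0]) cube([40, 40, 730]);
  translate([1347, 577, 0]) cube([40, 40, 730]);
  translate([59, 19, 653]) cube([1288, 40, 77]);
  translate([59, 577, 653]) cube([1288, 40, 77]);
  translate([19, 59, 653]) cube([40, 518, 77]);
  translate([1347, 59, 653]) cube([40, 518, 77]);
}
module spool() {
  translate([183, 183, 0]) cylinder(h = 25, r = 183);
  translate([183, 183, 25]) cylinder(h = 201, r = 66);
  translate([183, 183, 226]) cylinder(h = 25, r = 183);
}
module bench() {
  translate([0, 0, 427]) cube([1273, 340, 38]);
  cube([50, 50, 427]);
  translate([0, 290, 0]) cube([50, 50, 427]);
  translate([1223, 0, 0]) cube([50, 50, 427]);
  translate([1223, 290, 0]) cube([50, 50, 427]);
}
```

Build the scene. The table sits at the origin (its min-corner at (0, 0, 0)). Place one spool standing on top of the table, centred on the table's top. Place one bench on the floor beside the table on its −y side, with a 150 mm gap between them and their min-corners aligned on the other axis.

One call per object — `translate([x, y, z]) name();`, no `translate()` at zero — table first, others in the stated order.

table();
translate([520, 135, 778]) spool();
translate([0, -490, 0]) bench();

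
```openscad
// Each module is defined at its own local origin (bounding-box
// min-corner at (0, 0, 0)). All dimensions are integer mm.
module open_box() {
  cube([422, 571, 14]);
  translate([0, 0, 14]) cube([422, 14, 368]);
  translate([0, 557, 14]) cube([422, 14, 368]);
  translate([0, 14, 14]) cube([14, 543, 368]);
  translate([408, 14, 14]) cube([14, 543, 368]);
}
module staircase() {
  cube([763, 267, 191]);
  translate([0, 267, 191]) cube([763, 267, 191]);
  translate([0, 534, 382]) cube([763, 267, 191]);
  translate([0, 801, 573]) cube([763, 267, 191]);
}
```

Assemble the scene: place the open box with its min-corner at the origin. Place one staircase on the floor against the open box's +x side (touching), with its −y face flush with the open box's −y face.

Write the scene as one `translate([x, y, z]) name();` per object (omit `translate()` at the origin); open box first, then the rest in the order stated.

open_box();
translate([422, 0, 0]) staircase();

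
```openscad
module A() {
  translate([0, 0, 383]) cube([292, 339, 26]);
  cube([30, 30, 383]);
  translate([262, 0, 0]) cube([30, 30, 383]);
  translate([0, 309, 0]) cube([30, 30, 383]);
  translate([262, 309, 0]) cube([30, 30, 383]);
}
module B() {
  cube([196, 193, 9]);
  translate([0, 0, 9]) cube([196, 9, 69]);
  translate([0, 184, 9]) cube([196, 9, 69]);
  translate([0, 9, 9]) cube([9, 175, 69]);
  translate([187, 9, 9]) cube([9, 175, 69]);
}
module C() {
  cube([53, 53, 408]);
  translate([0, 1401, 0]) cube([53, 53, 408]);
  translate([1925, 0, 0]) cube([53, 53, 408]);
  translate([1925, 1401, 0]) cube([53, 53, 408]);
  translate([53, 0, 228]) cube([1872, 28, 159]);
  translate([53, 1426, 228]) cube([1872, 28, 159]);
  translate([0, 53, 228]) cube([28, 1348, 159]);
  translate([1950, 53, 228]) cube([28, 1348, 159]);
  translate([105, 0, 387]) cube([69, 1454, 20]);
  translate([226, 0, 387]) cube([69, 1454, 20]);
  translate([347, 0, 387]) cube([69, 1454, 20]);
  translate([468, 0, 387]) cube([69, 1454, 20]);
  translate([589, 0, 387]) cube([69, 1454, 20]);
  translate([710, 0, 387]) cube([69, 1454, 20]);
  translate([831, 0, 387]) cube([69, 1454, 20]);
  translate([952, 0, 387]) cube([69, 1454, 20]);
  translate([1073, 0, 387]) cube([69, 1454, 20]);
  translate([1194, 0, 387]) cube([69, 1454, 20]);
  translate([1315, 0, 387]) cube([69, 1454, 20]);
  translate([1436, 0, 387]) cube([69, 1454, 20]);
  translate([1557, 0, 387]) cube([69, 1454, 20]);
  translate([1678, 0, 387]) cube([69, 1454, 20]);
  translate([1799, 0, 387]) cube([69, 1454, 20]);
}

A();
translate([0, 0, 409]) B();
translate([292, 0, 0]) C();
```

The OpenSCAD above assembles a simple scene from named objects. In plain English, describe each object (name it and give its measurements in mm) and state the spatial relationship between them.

A is a four-legged stool. The seat is a 292×339×26 mm slab whose top surface is at z = 409 mm; four square legs, each 30×30 mm in cross-section, run from the floor (z = 0) to the underside of the seat, each flush with a corner of the seat.

B is an open storage box with external size 196×193×78 mm and wall thickness 9 mm (the base is also 9 mm thick). The base covers the whole footprint; the four walls stand on the base, with the y-facing walls full-width and the x-facing walls fitting between their inner faces.

C is a bed frame 1978 mm long (x) by 1454 mm wide (y). Four 53×53 mm corner posts, 408 mm tall, at the corners of the footprint. Four rails of 28 mm thickness and 159 mm height run between adjacent posts with their undersides at z = 228 mm, their outer faces flush with the outside of the frame (the two x-running rails run between the posts' inner faces; the two y-running rails run between the posts' inner faces). 15 slats, each 69 mm wide (x) and 20 mm thick, lie across the top of the two x-running rails, running the full 1454 mm width of the frame in y; the slats are evenly spaced along x between the inner faces of the end posts with equal gaps (rounded down to the nearest mm) at the −x end and between each pair — any rounding remainder accumulates at the +x end.

The open box is on top of the stool. The bed frame is against the stool's +x side, with their −y faces flush.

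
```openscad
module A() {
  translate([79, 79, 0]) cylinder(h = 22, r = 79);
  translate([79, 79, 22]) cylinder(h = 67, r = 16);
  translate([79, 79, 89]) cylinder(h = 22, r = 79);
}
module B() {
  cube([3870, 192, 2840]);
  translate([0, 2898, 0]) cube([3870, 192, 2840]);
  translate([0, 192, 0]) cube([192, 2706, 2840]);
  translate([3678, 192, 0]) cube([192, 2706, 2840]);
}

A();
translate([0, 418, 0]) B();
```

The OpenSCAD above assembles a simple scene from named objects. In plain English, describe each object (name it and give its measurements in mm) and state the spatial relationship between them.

A is a spool: two coaxial disc flanges of radius 79 mm and thickness 22 mm, joined by a core cylinder of radius 16 mm and height 67 mm. The lower flange rests on z = 0 and the three cylinders share a vertical axis.

B is a box-shaped house frame (walls only): outside footprint 3870×3090 mm, wall height 2840 mm, wall thickness 192 mm. The two y-facing walls run the full x-width; the two x-facing walls fit between the inner faces of the y-facing walls.

The house frame is on the floor beside the spool on its +y side.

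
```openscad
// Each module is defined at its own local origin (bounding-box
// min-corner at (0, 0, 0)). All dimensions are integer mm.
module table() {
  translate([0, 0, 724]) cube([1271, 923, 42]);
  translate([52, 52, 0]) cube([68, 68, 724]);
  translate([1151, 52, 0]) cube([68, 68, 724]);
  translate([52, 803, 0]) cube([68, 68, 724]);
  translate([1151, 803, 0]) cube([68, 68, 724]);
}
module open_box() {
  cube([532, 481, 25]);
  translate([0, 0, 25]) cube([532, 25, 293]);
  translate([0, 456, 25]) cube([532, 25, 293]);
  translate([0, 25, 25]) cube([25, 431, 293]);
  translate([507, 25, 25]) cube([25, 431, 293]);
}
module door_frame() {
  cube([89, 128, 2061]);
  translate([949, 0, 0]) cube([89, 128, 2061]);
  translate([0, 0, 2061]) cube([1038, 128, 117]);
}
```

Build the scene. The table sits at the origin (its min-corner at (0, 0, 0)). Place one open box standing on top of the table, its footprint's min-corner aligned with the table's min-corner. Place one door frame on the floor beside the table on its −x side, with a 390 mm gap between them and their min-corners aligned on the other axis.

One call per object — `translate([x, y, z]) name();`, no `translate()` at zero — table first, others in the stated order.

table();
translate([0, 0, 766]) open_box();
translate([-1428, 0, 0]) door_frame();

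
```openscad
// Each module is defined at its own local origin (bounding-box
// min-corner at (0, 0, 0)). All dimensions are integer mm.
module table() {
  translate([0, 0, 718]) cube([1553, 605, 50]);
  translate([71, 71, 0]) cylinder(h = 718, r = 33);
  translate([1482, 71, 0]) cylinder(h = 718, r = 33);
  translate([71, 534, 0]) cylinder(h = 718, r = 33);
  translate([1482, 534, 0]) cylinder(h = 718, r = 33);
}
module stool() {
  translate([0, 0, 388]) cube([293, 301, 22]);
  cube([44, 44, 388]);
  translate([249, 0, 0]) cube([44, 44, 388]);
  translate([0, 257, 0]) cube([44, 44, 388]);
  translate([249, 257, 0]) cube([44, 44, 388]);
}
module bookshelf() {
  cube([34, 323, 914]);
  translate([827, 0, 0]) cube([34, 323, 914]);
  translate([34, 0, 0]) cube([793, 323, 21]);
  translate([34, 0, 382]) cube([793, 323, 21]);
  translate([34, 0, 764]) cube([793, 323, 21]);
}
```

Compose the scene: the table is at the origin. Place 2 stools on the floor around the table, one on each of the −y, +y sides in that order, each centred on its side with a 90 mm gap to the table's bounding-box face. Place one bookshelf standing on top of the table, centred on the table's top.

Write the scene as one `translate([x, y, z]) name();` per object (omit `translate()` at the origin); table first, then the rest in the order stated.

table();
translate([630, -391, 0]) stool();
translate([630, 695, 0]) stool();
translate([346, 141, 768]) bookshelf();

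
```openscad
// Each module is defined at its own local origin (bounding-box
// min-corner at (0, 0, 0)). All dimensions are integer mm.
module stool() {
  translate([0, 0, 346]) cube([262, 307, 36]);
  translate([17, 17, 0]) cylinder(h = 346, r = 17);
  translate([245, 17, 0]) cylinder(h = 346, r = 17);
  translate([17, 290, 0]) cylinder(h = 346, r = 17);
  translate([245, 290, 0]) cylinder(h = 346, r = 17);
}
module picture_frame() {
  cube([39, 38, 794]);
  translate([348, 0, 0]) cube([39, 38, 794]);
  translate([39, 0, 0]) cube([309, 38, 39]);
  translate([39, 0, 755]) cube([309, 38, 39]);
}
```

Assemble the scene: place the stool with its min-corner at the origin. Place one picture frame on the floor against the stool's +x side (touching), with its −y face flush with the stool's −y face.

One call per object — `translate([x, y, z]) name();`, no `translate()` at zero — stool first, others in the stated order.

stool();
translate([262, 0, 0]) picture_frame();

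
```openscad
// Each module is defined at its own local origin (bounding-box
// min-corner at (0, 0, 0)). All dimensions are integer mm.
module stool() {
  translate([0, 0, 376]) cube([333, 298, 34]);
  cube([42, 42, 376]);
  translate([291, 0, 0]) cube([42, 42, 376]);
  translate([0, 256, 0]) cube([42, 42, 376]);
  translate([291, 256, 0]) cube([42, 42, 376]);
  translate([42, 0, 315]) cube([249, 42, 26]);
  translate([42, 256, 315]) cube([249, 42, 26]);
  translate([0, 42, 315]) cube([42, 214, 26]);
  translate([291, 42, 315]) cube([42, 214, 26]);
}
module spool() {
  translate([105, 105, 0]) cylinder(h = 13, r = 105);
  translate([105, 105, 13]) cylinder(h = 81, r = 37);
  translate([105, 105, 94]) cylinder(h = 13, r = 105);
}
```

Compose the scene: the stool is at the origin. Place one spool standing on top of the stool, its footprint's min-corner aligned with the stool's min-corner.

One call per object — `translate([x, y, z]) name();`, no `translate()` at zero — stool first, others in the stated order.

stool();
translate([0, 0, 410]) spool();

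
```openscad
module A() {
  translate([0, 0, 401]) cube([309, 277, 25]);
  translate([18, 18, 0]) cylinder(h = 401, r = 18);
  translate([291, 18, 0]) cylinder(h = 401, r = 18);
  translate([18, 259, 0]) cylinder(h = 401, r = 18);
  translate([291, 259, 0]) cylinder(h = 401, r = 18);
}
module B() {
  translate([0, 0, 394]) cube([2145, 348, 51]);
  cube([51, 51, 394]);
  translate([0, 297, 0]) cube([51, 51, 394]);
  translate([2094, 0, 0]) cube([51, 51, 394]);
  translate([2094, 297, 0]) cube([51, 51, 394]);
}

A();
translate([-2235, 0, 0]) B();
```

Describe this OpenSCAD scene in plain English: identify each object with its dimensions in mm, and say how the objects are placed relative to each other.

A is a four-legged stool. The seat is a 309×277×25 mm slab whose top surface is at z = 426 mm; four round legs, each 36 mm in diameter, run from the floor (z = 0) to the underside of the seat, each leg's axis is inset half a diameter from the nearest pair of seat edges (so the leg's bounding box is flush with the corner).

B is a long wooden bench with a 2145 mm (x) × 348 mm (y) seat, 51 mm thick, its top surface 445 mm above the floor. Four 51 mm square legs at the seat corners, flush with the edges, run from z = 0 to the seat underside.

The bench is on the floor beside the stool on its −x side.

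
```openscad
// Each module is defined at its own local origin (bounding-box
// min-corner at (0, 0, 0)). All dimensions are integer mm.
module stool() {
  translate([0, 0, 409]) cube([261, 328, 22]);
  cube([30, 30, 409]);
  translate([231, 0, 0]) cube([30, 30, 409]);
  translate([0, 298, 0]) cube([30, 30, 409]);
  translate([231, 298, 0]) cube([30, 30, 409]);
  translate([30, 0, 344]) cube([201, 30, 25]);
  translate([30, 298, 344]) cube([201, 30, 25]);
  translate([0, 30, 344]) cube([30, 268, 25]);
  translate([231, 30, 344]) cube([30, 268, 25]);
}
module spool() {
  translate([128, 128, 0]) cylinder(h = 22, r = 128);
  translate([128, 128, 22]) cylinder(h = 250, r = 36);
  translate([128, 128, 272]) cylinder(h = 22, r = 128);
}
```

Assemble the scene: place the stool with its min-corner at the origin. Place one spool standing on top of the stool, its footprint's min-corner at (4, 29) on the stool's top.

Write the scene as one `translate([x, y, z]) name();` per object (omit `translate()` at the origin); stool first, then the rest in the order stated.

stool();
translate([4, 29, 431]) spool();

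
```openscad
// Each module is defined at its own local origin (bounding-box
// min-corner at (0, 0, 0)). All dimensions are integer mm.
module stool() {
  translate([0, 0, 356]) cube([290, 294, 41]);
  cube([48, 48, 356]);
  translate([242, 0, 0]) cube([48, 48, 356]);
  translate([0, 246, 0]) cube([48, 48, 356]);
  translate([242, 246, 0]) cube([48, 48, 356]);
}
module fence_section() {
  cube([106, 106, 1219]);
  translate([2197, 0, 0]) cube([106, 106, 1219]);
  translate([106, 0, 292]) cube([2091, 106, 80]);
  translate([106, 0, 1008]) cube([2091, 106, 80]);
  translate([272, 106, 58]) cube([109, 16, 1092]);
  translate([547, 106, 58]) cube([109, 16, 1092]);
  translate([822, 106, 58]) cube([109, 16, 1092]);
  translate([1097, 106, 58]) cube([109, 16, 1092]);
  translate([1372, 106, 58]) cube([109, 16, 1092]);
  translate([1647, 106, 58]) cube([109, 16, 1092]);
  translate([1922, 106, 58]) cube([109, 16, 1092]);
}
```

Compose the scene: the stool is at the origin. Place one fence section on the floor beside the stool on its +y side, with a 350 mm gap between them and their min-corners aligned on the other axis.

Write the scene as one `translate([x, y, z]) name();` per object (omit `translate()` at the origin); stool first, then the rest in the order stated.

stool();
translate([0, 644, 0]) fence_section();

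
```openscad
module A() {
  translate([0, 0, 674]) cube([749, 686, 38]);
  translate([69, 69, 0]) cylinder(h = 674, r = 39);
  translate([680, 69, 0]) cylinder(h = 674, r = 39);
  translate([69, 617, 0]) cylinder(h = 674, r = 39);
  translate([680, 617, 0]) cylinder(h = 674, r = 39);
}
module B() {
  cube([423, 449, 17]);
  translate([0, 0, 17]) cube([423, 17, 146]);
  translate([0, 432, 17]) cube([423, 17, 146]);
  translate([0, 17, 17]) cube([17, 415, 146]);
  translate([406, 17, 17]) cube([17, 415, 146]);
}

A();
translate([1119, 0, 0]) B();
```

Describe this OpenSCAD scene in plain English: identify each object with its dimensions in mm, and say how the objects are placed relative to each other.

A is a rectangular dining table. The top is 749×686×38 mm with its upper surface at z = 712 mm. It stands on four round legs of 78 mm diameter, each leg's bounding box inset 30 mm from the nearest pair of top edges, running from the floor to the underside of the top.

B is an open storage box with external size 423×449×163 mm and wall thickness 17 mm (the base is also 17 mm thick). The base covers the whole footprint; the four walls stand on the base, with the y-facing walls full-width and the x-facing walls fitting between their inner faces.

The open box is on the floor beside the table on its +x side.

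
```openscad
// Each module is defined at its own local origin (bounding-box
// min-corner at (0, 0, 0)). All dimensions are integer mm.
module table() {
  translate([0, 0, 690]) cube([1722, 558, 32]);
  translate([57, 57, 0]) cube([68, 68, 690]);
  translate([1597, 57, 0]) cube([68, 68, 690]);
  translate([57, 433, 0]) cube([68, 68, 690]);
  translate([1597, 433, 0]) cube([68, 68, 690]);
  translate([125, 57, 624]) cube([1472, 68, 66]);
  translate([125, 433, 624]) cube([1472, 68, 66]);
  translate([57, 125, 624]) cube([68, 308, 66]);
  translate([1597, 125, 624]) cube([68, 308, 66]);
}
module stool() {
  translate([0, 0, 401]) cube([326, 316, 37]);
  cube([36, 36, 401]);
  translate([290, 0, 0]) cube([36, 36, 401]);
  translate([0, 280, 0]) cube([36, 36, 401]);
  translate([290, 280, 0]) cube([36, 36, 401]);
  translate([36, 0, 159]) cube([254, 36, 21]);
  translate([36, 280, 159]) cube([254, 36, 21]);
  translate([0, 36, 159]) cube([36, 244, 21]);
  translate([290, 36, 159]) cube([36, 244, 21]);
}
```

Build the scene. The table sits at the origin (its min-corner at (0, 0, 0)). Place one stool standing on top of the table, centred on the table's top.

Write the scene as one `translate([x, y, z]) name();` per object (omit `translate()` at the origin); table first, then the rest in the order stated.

table();
translate([698, 121, 722]) stool();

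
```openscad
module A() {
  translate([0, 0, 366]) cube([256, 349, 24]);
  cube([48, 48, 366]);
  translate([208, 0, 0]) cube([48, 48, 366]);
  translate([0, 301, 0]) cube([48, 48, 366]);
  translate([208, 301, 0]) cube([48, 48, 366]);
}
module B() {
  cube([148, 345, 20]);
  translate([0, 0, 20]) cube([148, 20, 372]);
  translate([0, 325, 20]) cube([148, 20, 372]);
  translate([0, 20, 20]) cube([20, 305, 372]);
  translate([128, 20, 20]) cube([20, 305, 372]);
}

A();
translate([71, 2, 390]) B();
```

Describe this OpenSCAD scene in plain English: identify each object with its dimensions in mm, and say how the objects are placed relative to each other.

A is a four-legged stool. The seat is a 256×349×24 mm slab whose top surface is at z = 390 mm; four square legs, each 48×48 mm in cross-section, run from the floor (z = 0) to the underside of the seat, each flush with a corner of the seat.

B is an open-topped rectangular box: outside dimensions 148×345×392 mm, with a uniform wall and base thickness of 20 mm. The base is a full 148×345 slab on the floor; four walls sit on top of the base. The front and back walls (the −y and +y sides) span the full width; the two side walls fit between them.

The open box is on top of the stool.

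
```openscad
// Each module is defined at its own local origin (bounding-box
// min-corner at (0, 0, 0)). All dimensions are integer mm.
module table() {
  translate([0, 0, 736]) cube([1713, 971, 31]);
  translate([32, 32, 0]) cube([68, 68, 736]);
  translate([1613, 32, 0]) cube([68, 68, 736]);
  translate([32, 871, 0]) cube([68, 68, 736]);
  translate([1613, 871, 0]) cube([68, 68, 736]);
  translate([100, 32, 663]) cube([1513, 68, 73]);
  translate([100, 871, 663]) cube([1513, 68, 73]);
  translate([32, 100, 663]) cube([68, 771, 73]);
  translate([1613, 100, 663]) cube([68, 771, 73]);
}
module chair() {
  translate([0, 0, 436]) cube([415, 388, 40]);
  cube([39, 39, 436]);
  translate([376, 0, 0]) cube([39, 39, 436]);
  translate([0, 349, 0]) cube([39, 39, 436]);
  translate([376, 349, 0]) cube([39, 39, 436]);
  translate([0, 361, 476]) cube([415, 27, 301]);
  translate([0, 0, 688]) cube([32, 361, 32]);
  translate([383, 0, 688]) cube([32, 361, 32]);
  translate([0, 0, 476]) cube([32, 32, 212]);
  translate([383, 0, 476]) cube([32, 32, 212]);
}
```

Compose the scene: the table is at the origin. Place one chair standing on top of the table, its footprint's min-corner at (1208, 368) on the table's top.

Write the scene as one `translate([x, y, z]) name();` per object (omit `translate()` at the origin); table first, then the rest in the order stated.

table();
translate([1208, 368, 767]) chair();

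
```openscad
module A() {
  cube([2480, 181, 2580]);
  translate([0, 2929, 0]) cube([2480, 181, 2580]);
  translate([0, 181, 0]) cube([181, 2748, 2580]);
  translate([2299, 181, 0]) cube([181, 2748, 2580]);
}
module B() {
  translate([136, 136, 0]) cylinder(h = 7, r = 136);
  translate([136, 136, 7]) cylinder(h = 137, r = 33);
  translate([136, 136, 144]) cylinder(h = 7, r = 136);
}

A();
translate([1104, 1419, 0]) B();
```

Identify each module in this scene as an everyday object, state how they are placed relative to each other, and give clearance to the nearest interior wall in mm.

A is a house frame. B is a spool. The spool sits inside the house frame, centred. The clearance to the nearest interior wall is 923 mm.

Clearances: x = 923, y = 1238; minimum 923 mm.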